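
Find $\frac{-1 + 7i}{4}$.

Divisor is real, so divide each part by 4:
= -1/4 + (7/4)i


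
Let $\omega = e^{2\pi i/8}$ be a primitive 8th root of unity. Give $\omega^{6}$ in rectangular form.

ω^6 = e^(2πi·6/8) = e^(i·3π/2)
= cos(3π/2) + i sin(3π/2)
= -i


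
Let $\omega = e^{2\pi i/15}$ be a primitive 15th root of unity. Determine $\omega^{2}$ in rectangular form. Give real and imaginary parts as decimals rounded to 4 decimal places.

ω^2 = e^(2πi·2/15) = e^(i·4π/15)
= cos(4π/15) + i sin(4π/15)
= 0.6691 + 0.7431i


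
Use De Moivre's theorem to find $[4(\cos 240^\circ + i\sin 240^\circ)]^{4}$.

By De Moivre: z^n = r^n(cos(nθ) + i sin(nθ))
= 4^4(cos(4*240°) + i sin(4*240°))
= 256(cos 240° + i sin 240°)
= -128 - 128*sqrt(3)i


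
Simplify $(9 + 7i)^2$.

(a + bi)^2 = a^2 - b^2 + 2abi
= 9^2 - 7^2 + 2*9*7i
= 32 + 126i


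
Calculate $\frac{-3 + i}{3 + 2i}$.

Multiply numerator and denominator by conjugate (3 - 2i):
= (-3 + i)(3 - 2i) / (3^2 + 2^2)
= (-7 + 9i) / 13
= -7/13 + (9/13)i


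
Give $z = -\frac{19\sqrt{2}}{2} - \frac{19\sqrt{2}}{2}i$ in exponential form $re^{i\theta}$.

r = |z| = sqrt((-19*sqrt(2)/2)^2 + (-19*sqrt(2)/2)^2) = sqrt(361/2 + 361/2) = sqrt(361) = 19
θ = arctan(b/a) = arctan(-13.435/-13.435) (quadrant-adjusted) = -135° = -3π/4
z = 19e^(-i*3π/4)


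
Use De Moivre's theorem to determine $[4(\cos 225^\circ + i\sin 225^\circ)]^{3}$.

By De Moivre: z^n = r^n(cos(nθ) + i sin(nθ))
= 4^3(cos(3*225°) + i sin(3*225°))
= 64(cos 315° + i sin 315°)
= 32*sqrt(2) - 32*sqrt(2)i


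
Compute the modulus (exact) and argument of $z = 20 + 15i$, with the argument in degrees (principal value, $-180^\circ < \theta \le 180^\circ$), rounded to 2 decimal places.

|z| = sqrt(20^2 + 15^2) = 25
arg(z) = arctan(b/a) = arctan(15/20) (quadrant-adjusted) = 36.87°


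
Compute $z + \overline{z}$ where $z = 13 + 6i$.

z + conjugate(z) = (a + bi) + (a - bi) = 2a
= 2 * 13 = 26


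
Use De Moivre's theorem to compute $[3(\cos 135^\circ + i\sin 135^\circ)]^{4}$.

By De Moivre: z^n = r^n(cos(nθ) + i sin(nθ))
= 3^4(cos(4*135°) + i sin(4*135°))
= 81(cos 180° + i sin 180°)
= -81


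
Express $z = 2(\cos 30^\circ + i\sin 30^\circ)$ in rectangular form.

a = r cos θ = 2 * sqrt(3)/2 = sqrt(3)
b = r sin θ = 2 * 1/2 = 1
z = sqrt(3) + i


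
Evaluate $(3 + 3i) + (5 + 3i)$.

(3 + 5) + (3 + 3)i = 8 + 6i


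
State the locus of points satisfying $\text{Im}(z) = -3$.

Im(z) = y where z = x + yi; the equation y = -3 is satisfied by all points with that y-coordinate
Locus: Horizontal line y = -3


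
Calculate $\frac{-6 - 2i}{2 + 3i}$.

Multiply numerator and denominator by conjugate (2 - 3i):
= (-6 - 2i)(2 - 3i) / (2^2 + 3^2)
= (-18 + 14i) / 13
= -18/13 + (14/13)i


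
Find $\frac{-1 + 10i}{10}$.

Divisor is real, so divide each part by 10:
= -1/10 + i


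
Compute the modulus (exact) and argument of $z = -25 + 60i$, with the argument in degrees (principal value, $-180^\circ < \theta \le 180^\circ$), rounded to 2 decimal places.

|z| = sqrt((-25)^2 + 60^2) = 65
arg(z) = arctan(b/a) = arctan(60/-25) (quadrant-adjusted) = 112.62°


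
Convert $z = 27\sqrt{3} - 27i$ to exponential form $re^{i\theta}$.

r = |z| = sqrt((27*sqrt(3))^2 + (-27)^2) = sqrt(2187 + 729) = sqrt(2916) = 54
θ = arctan(b/a) = arctan(-27/46.7654) (quadrant-adjusted) = -30° = -π/6
z = 54e^(-i*π/6)


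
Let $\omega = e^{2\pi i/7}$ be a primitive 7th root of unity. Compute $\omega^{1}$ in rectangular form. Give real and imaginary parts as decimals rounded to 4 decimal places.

ω^1 = e^(2πi·1/7) = e^(i·2π/7)
= cos(2π/7) + i sin(2π/7)
= 0.6235 + 0.7818i


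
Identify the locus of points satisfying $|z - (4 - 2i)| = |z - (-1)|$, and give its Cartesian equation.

|z - z1| = |z - z2| means z is equidistant from z1 and z2,
i.e. the perpendicular bisector of the segment from (4, -2) to (-1, 0) (midpoint (3/2, -1)).
With z = x + yi, square both sides:
(x - 4)^2 + (y - (-2))^2 = (x - (-1))^2 + (y - 0)^2
The x^2 and y^2 terms cancel: -10x + 4y = 1 - 20 = -19
Simplify: 10x - 4y = 19
Locus: Perpendicular bisector of the segment from (4, -2) to (-1, 0): the line 10x - 4y = 19


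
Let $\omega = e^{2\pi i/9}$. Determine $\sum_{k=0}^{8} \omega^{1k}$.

Let ζ = ω^1 = e^(2πi·1/9). Since 9 ∤ 1, ζ ≠ 1.
Sum = Σ_{k=0}^{8} ζ^k = (ζ^9 - 1)/(ζ - 1) = (ω^{1·9} - 1)/(ζ - 1) = (1 - 1)/(ζ - 1) = 0


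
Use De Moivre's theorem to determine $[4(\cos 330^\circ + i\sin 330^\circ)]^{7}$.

By De Moivre: z^n = r^n(cos(nθ) + i sin(nθ))
= 4^7(cos(7*330°) + i sin(7*330°))
= 16384(cos 150° + i sin 150°)
= -8192*sqrt(3) + 8192i


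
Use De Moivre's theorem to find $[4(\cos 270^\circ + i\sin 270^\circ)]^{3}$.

By De Moivre: z^n = r^n(cos(nθ) + i sin(nθ))
= 4^3(cos(3*270°) + i sin(3*270°))
= 64(cos 90° + i sin 90°)
= 64i


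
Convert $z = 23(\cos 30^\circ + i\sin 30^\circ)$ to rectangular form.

a = r cos θ = 23 * sqrt(3)/2 = 23*sqrt(3)/2
b = r sin θ = 23 * 1/2 = 23/2
z = 23*sqrt(3)/2 + (23/2)i


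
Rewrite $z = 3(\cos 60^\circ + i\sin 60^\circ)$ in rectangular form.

a = r cos θ = 3 * 1/2 = 3/2
b = r sin θ = 3 * sqrt(3)/2 = 3*sqrt(3)/2
z = 3/2 + (3*sqrt(3)/2)i


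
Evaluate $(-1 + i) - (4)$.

(-1 - 4) + (1 - 0)i = -5 + i


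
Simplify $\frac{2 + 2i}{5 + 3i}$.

Multiply numerator and denominator by conjugate (5 - 3i):
= (2 + 2i)(5 - 3i) / (5^2 + 3^2)
= (16 + 4i) / 34
Divide through by 2: (8 + 2i) / 17
= 8/17 + (2/17)i


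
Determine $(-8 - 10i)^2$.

(a + bi)^2 = a^2 - b^2 + 2abi
= (-8)^2 - (-10)^2 + 2*(-8)*(-10)i
= -36 + 160i


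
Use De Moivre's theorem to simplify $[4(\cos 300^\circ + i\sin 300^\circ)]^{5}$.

By De Moivre: z^n = r^n(cos(nθ) + i sin(nθ))
= 4^5(cos(5*300°) + i sin(5*300°))
= 1024(cos 60° + i sin 60°)
= 512 + 512*sqrt(3)i


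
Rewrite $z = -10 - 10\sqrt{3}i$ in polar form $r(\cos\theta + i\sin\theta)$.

r = |z| = sqrt(a^2 + b^2) = sqrt((-10)^2 + (-10*sqrt(3))^2) = sqrt(100 + 300) = sqrt(400) = 20
θ = arctan(b/a) = arctan(-17.3205/-10) (quadrant-adjusted) = 240°
z = 20(cos 240° + i sin 240°)


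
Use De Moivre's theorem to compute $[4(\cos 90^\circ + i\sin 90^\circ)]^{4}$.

By De Moivre: z^n = r^n(cos(nθ) + i sin(nθ))
= 4^4(cos(4*90°) + i sin(4*90°))
= 256(cos 0° + i sin 0°)
= 256


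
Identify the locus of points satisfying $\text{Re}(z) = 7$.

Re(z) = x where z = x + yi; the equation x = 7 is satisfied by all points with that x-coordinate
Locus: Vertical line x = 7


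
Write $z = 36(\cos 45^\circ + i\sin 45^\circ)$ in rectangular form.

a = r cos θ = 36 * sqrt(2)/2 = 18*sqrt(2)
b = r sin θ = 36 * sqrt(2)/2 = 18*sqrt(2)
z = 18*sqrt(2) + 18*sqrt(2)i


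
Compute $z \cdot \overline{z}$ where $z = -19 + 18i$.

z * conjugate(z) = |z|^2 = a^2 + b^2
= (-19)^2 + 18^2 = 685


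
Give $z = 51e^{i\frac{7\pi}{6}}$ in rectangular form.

a = r cos θ = 51 * -sqrt(3)/2 = -51*sqrt(3)/2
b = r sin θ = 51 * -1/2 = -51/2
z = -51*sqrt(3)/2 - (51/2)i


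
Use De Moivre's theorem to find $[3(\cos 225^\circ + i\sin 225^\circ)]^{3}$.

By De Moivre: z^n = r^n(cos(nθ) + i sin(nθ))
= 3^3(cos(3*225°) + i sin(3*225°))
= 27(cos 315° + i sin 315°)
= 27*sqrt(2)/2 - (27*sqrt(2)/2)i


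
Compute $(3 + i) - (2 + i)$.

(3 - 2) + (1 - 1)i = 1


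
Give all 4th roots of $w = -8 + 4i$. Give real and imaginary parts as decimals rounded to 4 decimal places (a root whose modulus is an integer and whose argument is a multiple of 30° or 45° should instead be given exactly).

|w| = sqrt(80) ≈ 8.944272, arg(w) ≈ 153.434949°
Root modulus = sqrt(80)^(1/4) ≈ 1.729363
Root arguments: θ_k = (arg(w) + 360°k)/4 for k = 0, 1, ..., 3
Compute each root as (root modulus)(cos θ_k + i sin θ_k) using full-precision intermediates, then round to 4 decimal places.
Roots: 1.3561 + 1.0732i, -1.0732 + 1.3561i, -1.3561 - 1.0732i, 1.0732 - 1.3561i


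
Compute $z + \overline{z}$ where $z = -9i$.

z + conjugate(z) = (a + bi) + (a - bi) = 2a
= 2 * 0 = 0


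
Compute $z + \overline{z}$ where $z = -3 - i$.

z + conjugate(z) = (a + bi) + (a - bi) = 2a
= 2 * (-3) = -6


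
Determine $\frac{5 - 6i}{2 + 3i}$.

Multiply numerator and denominator by conjugate (2 - 3i):
= (5 - 6i)(2 - 3i) / (2^2 + 3^2)
= (-8 - 27i) / 13
= -8/13 - (27/13)i


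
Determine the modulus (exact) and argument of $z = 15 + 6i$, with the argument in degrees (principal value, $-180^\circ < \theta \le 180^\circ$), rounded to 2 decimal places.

|z| = sqrt(15^2 + 6^2) = sqrt(261)
arg(z) = arctan(b/a) = arctan(6/15) (quadrant-adjusted) = 21.80°


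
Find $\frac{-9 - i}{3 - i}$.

Multiply numerator and denominator by conjugate (3 + i):
= (-9 - i)(3 + i) / (3^2 + (-1)^2)
= (-26 - 12i) / 10
Divide through by 2: (-13 - 6i) / 5
= -13/5 - (6/5)i


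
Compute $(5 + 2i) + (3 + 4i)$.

(5 + 3) + (2 + 4)i = 8 + 6i


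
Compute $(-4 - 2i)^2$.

(a + bi)^2 = a^2 - b^2 + 2abi
= (-4)^2 - (-2)^2 + 2*(-4)*(-2)i
= 12 + 16i


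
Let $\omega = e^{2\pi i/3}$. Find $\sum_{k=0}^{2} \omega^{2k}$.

Let ζ = ω^2 = e^(2πi·2/3). Since 3 ∤ 2, ζ ≠ 1.
Sum = Σ_{k=0}^{2} ζ^k = (ζ^3 - 1)/(ζ - 1) = (ω^{2·3} - 1)/(ζ - 1) = (1 - 1)/(ζ - 1) = 0


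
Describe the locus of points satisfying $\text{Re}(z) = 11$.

Re(z) = x where z = x + yi; the equation x = 11 is satisfied by all points with that x-coordinate
Locus: Vertical line x = 11


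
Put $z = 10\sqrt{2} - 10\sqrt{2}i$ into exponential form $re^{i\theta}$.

r = |z| = sqrt((10*sqrt(2))^2 + (-10*sqrt(2))^2) = sqrt(200 + 200) = sqrt(400) = 20
θ = arctan(b/a) = arctan(-14.1421/14.1421) (quadrant-adjusted) = -45° = -π/4
z = 20e^(-i*π/4)


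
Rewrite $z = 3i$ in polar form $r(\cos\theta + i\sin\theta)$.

r = |z| = sqrt(a^2 + b^2) = sqrt((0)^2 + (3)^2) = sqrt(0 + 9) = sqrt(9) = 3
a = 0 and b > 0, so z lies on the positive imaginary axis: θ = 90°
z = 3(cos 90° + i sin 90°)


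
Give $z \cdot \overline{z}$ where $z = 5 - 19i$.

z * conjugate(z) = |z|^2 = a^2 + b^2
= 5^2 + (-19)^2 = 386


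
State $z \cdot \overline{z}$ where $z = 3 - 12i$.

z * conjugate(z) = |z|^2 = a^2 + b^2
= 3^2 + (-12)^2 = 153


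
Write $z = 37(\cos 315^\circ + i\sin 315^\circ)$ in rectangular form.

a = r cos θ = 37 * sqrt(2)/2 = 37*sqrt(2)/2
b = r sin θ = 37 * -sqrt(2)/2 = -37*sqrt(2)/2
z = 37*sqrt(2)/2 - (37*sqrt(2)/2)i


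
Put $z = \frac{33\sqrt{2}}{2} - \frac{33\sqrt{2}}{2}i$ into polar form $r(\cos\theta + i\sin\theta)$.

r = |z| = sqrt(a^2 + b^2) = sqrt((33*sqrt(2)/2)^2 + (-33*sqrt(2)/2)^2) = sqrt(1089/2 + 1089/2) = sqrt(1089) = 33
θ = arctan(b/a) = arctan(-23.3345/23.3345) (quadrant-adjusted) = 315°
z = 33(cos 315° + i sin 315°)


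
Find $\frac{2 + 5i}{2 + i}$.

Multiply numerator and denominator by conjugate (2 - i):
= (2 + 5i)(2 - i) / (2^2 + 1^2)
= (9 + 8i) / 5
= 9/5 + (8/5)i


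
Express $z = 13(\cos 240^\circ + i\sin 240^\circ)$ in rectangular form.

a = r cos θ = 13 * -1/2 = -13/2
b = r sin θ = 13 * -sqrt(3)/2 = -13*sqrt(3)/2
z = -13/2 - (13*sqrt(3)/2)i


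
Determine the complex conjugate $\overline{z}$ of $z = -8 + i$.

If z = a + bi, then conjugate(z) = a - bi
conjugate(-8 + i) = -8 - i


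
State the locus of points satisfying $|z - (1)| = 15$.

|z - z0| = r describes a circle centered at z0 with radius r
Here z0 = 1 and r = 15
Locus: Circle centered at (1, 0) with radius 15


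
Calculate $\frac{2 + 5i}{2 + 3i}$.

Multiply numerator and denominator by conjugate (2 - 3i):
= (2 + 5i)(2 - 3i) / (2^2 + 3^2)
= (19 + 4i) / 13
= 19/13 + (4/13)i


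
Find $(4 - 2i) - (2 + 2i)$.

(4 - 2) + (-2 - 2)i = 2 - 4i


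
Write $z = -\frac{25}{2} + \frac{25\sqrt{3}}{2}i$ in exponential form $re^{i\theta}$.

r = |z| = sqrt((-25/2)^2 + (25*sqrt(3)/2)^2) = sqrt(625/4 + 1875/4) = sqrt(625) = 25
θ = arctan(b/a) = arctan(21.6506/-12.5) (quadrant-adjusted) = 120° = 2π/3
z = 25e^(i*2π/3)


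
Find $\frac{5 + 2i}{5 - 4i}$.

Multiply numerator and denominator by conjugate (5 + 4i):
= (5 + 2i)(5 + 4i) / (5^2 + (-4)^2)
= (17 + 30i) / 41
= 17/41 + (30/41)i


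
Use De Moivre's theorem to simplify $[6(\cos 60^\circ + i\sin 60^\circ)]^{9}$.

By De Moivre: z^n = r^n(cos(nθ) + i sin(nθ))
= 6^9(cos(9*60°) + i sin(9*60°))
= 10077696(cos 180° + i sin 180°)
= -10077696


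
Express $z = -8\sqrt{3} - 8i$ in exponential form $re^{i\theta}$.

r = |z| = sqrt((-8*sqrt(3))^2 + (-8)^2) = sqrt(192 + 64) = sqrt(256) = 16
θ = arctan(b/a) = arctan(-8/-13.8564) (quadrant-adjusted) = -150° = -5π/6
z = 16e^(-i*5π/6)


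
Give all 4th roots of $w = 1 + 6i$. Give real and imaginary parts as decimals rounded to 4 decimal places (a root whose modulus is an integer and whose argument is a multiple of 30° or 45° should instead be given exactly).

|w| = sqrt(37) ≈ 6.082763, arg(w) ≈ 80.537678°
Root modulus = sqrt(37)^(1/4) ≈ 1.570454
Root arguments: θ_k = (arg(w) + 360°k)/4 for k = 0, 1, ..., 3
Compute each root as (root modulus)(cos θ_k + i sin θ_k) using full-precision intermediates, then round to 4 decimal places.
Roots: 1.4745 + 0.5406i, -0.5406 + 1.4745i, -1.4745 - 0.5406i, 0.5406 - 1.4745i


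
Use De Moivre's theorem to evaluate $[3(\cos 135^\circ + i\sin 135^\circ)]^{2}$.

By De Moivre: z^n = r^n(cos(nθ) + i sin(nθ))
= 3^2(cos(2*135°) + i sin(2*135°))
= 9(cos 270° + i sin 270°)
= -9i


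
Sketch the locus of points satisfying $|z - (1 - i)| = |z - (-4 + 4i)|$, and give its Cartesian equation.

|z - z1| = |z - z2| means z is equidistant from z1 and z2,
i.e. the perpendicular bisector of the segment from (1, -1) to (-4, 4) (midpoint (-3/2, 3/2)).
With z = x + yi, square both sides:
(x - 1)^2 + (y - (-1))^2 = (x - (-4))^2 + (y - 4)^2
The x^2 and y^2 terms cancel: -10x + 10y = 32 - 2 = 30
Simplify: x - y = -3
Locus: Perpendicular bisector of the segment from (1, -1) to (-4, 4): the line x - y = -3


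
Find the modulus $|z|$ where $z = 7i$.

|z| = sqrt(a^2 + b^2) = sqrt(0^2 + 7^2) = sqrt(49) = 7


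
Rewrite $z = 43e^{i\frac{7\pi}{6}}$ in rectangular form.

a = r cos θ = 43 * -sqrt(3)/2 = -43*sqrt(3)/2
b = r sin θ = 43 * -1/2 = -43/2
z = -43*sqrt(3)/2 - (43/2)i


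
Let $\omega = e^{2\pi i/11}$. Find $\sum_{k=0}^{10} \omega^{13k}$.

Let ζ = ω^13 = e^(2πi·13/11). Since 11 ∤ 13, ζ ≠ 1.
Sum = Σ_{k=0}^{10} ζ^k = (ζ^11 - 1)/(ζ - 1) = (ω^{13·11} - 1)/(ζ - 1) = (1 - 1)/(ζ - 1) = 0


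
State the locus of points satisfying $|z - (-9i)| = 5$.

|z - z0| = r describes a circle centered at z0 with radius r
Here z0 = -9i and r = 5
Locus: Circle centered at (0, -9) with radius 5


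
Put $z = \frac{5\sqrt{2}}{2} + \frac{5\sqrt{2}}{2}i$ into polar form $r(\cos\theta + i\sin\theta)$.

r = |z| = sqrt(a^2 + b^2) = sqrt((5*sqrt(2)/2)^2 + (5*sqrt(2)/2)^2) = sqrt(25/2 + 25/2) = sqrt(25) = 5
θ = arctan(b/a) = arctan(3.5355/3.5355) (quadrant-adjusted) = 45°
z = 5(cos 45° + i sin 45°)


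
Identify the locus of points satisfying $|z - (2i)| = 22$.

|z - z0| = r describes a circle centered at z0 with radius r
Here z0 = 2i and r = 22
Locus: Circle centered at (0, 2) with radius 22


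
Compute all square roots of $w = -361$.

|w| = 361, arg(w) = 180°
Root modulus = 361^(1/2) = 19
Root arguments: θ_k = (180° + 360°k)/2 for k = 0, 1, ..., 1
Roots: 19i, -19i


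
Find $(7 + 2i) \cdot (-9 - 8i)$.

(a1*a2 - b1*b2) + (a1*b2 + b1*a2)i
= (-63 - (-16)) + (-56 + (-18))i
= -47 - 74i


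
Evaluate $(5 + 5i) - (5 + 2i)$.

(5 - 5) + (5 - 2)i = 3i


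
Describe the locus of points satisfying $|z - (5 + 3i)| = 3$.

|z - z0| = r describes a circle centered at z0 with radius r
Here z0 = 5 + 3i and r = 3
Locus: Circle centered at (5, 3) with radius 3


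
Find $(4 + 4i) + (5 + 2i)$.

(4 + 5) + (4 + 2)i = 9 + 6i


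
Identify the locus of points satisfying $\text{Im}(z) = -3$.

Im(z) = y where z = x + yi; the equation y = -3 is satisfied by all points with that y-coordinate
Locus: Horizontal line y = -3


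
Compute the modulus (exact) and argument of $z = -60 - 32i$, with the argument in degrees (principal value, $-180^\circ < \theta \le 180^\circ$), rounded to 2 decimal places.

|z| = sqrt((-60)^2 + (-32)^2) = 68
arg(z) = arctan(b/a) = arctan(-32/-60) (quadrant-adjusted) = -151.93°


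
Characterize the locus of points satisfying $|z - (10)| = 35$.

|z - z0| = r describes a circle centered at z0 with radius r
Here z0 = 10 and r = 35
Locus: Circle centered at (10, 0) with radius 35


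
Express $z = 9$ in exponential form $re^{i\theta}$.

r = |z| = sqrt((9)^2 + (0)^2) = sqrt(81 + 0) = sqrt(81) = 9
b = 0 and a > 0, so z lies on the positive real axis: θ = 0
z = 9e^(i*0) = 9


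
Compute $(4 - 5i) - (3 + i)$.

(4 - 3) + (-5 - 1)i = 1 - 6i


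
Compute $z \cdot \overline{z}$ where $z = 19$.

z * conjugate(z) = |z|^2 = a^2 + b^2
= 19^2 + 0^2 = 361


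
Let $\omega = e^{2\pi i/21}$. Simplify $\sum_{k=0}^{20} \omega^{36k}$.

Let ζ = ω^36 = e^(2πi·36/21). Since 21 ∤ 36, ζ ≠ 1.
Sum = Σ_{k=0}^{20} ζ^k = (ζ^21 - 1)/(ζ - 1) = (ω^{36·21} - 1)/(ζ - 1) = (1 - 1)/(ζ - 1) = 0


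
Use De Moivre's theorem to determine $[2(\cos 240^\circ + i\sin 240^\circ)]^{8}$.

By De Moivre: z^n = r^n(cos(nθ) + i sin(nθ))
= 2^8(cos(8*240°) + i sin(8*240°))
= 256(cos 120° + i sin 120°)
= -128 + 128*sqrt(3)i


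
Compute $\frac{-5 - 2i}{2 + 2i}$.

Multiply numerator and denominator by conjugate (2 - 2i):
= (-5 - 2i)(2 - 2i) / (2^2 + 2^2)
= (-14 + 6i) / 8
Divide through by 2: (-7 + 3i) / 4
= -7/4 + (3/4)i


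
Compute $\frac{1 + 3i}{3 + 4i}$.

Multiply numerator and denominator by conjugate (3 - 4i):
= (1 + 3i)(3 - 4i) / (3^2 + 4^2)
= (15 + 5i) / 25
Divide through by 5: (3 + i) / 5
= 3/5 + (1/5)i


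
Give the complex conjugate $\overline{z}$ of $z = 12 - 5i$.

If z = a + bi, then conjugate(z) = a - bi
conjugate(12 - 5i) = 12 + 5i


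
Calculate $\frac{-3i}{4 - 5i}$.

Multiply numerator and denominator by conjugate (4 + 5i):
= (-3i)(4 + 5i) / (4^2 + (-5)^2)
= (15 - 12i) / 41
= 15/41 - (12/41)i


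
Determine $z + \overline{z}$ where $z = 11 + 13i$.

z + conjugate(z) = (a + bi) + (a - bi) = 2a
= 2 * 11 = 22


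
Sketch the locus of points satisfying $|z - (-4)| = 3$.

|z - z0| = r describes a circle centered at z0 with radius r
Here z0 = -4 and r = 3
Locus: Circle centered at (-4, 0) with radius 3


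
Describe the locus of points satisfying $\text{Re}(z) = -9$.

Re(z) = x where z = x + yi; the equation x = -9 is satisfied by all points with that x-coordinate
Locus: Vertical line x = -9


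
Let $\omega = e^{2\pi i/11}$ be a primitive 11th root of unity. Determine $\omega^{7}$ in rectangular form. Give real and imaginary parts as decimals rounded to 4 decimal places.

ω^7 = e^(2πi·7/11) = e^(i·14π/11)
= cos(14π/11) + i sin(14π/11)
= -0.6549 - 0.7557i


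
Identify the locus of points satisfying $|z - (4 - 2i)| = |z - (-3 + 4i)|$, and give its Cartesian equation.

|z - z1| = |z - z2| means z is equidistant from z1 and z2,
i.e. the perpendicular bisector of the segment from (4, -2) to (-3, 4) (midpoint (1/2, 1)).
With z = x + yi, square both sides:
(x - 4)^2 + (y - (-2))^2 = (x - (-3))^2 + (y - 4)^2
The x^2 and y^2 terms cancel: -14x + 12y = 25 - 20 = 5
Simplify: 14x - 12y = -5
Locus: Perpendicular bisector of the segment from (4, -2) to (-3, 4): the line 14x - 12y = -5


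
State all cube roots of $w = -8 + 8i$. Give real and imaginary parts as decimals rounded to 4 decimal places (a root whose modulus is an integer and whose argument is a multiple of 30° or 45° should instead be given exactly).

|w| = sqrt(128) ≈ 11.313708, arg(w) = 135°
Root modulus = sqrt(128)^(1/3) ≈ 2.244924
Root arguments: θ_k = (135° + 360°k)/3 for k = 0, 1, ..., 2
Compute each root as (root modulus)(cos θ_k + i sin θ_k) using full-precision intermediates, then round to 4 decimal places.
Roots: 1.5874 + 1.5874i, -2.1684 + 0.5810i, 0.5810 - 2.1684i


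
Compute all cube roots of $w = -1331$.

|w| = 1331, arg(w) = 180°
Root modulus = 1331^(1/3) = 11
Root arguments: θ_k = (180° + 360°k)/3 for k = 0, 1, ..., 2
Roots: 11/2 + (11*sqrt(3)/2)i, -11, 11/2 - (11*sqrt(3)/2)i


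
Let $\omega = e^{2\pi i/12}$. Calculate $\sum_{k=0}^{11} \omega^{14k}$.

Let ζ = ω^14 = e^(2πi·14/12). Since 12 ∤ 14, ζ ≠ 1.
Sum = Σ_{k=0}^{11} ζ^k = (ζ^12 - 1)/(ζ - 1) = (ω^{14·12} - 1)/(ζ - 1) = (1 - 1)/(ζ - 1) = 0


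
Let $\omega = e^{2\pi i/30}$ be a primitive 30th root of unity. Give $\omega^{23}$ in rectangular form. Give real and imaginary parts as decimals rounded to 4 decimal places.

ω^23 = e^(2πi·23/30) = e^(i·23π/15)
= cos(23π/15) + i sin(23π/15)
= 0.1045 - 0.9945i


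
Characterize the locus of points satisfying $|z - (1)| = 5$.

|z - z0| = r describes a circle centered at z0 with radius r
Here z0 = 1 and r = 5
Locus: Circle centered at (1, 0) with radius 5


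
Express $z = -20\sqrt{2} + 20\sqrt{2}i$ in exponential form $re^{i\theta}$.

r = |z| = sqrt((-20*sqrt(2))^2 + (20*sqrt(2))^2) = sqrt(800 + 800) = sqrt(1600) = 40
θ = arctan(b/a) = arctan(28.2843/-28.2843) (quadrant-adjusted) = 135° = 3π/4
z = 40e^(i*3π/4)


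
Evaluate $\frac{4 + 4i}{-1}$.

Divisor is real, so divide each part by -1:
= -4 - 4i


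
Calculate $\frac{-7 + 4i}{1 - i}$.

Multiply numerator and denominator by conjugate (1 + i):
= (-7 + 4i)(1 + i) / (1^2 + (-1)^2)
= (-11 - 3i) / 2
= -11/2 - (3/2)i


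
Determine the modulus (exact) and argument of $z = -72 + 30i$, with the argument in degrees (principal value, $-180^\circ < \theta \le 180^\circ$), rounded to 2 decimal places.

|z| = sqrt((-72)^2 + 30^2) = 78
arg(z) = arctan(b/a) = arctan(30/-72) (quadrant-adjusted) = 157.38°


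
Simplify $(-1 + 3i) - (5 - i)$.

(-1 - 5) + (3 - (-1))i = -6 + 4i


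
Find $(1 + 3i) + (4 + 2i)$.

(1 + 4) + (3 + 2)i = 5 + 5i


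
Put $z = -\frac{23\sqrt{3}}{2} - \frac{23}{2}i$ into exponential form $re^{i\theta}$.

r = |z| = sqrt((-23*sqrt(3)/2)^2 + (-23/2)^2) = sqrt(1587/4 + 529/4) = sqrt(529) = 23
θ = arctan(b/a) = arctan(-11.5/-19.9186) (quadrant-adjusted) = -150° = -5π/6
z = 23e^(-i*5π/6)


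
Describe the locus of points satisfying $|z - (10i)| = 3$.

|z - z0| = r describes a circle centered at z0 with radius r
Here z0 = 10i and r = 3
Locus: Circle centered at (0, 10) with radius 3


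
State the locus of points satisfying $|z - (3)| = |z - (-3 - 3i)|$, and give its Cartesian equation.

|z - z1| = |z - z2| means z is equidistant from z1 and z2,
i.e. the perpendicular bisector of the segment from (3, 0) to (-3, -3) (midpoint (0, -3/2)).
With z = x + yi, square both sides:
(x - 3)^2 + (y - 0)^2 = (x - (-3))^2 + (y - (-3))^2
The x^2 and y^2 terms cancel: -12x + (-6)y = 18 - 9 = 9
Simplify: 4x + 2y = -3
Locus: Perpendicular bisector of the segment from (3, 0) to (-3, -3): the line 4x + 2y = -3


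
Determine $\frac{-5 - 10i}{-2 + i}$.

Multiply numerator and denominator by conjugate (-2 - i):
= (-5 - 10i)(-2 - i) / ((-2)^2 + 1^2)
= (25i) / 5
= 5i


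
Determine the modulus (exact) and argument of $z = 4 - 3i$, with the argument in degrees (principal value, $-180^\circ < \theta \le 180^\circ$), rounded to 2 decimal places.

|z| = sqrt(4^2 + (-3)^2) = 5
arg(z) = arctan(b/a) = arctan(-3/4) (quadrant-adjusted) = -36.87°


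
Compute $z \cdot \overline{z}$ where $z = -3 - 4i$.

z * conjugate(z) = |z|^2 = a^2 + b^2
= (-3)^2 + (-4)^2 = 25


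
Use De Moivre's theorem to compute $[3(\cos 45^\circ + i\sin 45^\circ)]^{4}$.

By De Moivre: z^n = r^n(cos(nθ) + i sin(nθ))
= 3^4(cos(4*45°) + i sin(4*45°))
= 81(cos 180° + i sin 180°)
= -81


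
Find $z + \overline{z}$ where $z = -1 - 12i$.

z + conjugate(z) = (a + bi) + (a - bi) = 2a
= 2 * (-1) = -2


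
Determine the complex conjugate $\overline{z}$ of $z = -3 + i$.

If z = a + bi, then conjugate(z) = a - bi
conjugate(-3 + i) = -3 - i


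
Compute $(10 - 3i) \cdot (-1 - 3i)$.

(a1*a2 - b1*b2) + (a1*b2 + b1*a2)i
= (-10 - 9) + (-30 + 3)i
= -19 - 27i


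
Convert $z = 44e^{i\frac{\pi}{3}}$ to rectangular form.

a = r cos θ = 44 * 1/2 = 22
b = r sin θ = 44 * sqrt(3)/2 = 22*sqrt(3)
z = 22 + 22*sqrt(3)i


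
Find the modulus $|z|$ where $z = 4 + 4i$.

|z| = sqrt(a^2 + b^2) = sqrt(4^2 + 4^2) = sqrt(32) = sqrt(32)


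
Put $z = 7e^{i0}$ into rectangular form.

a = r cos θ = 7 * 1 = 7
b = r sin θ = 7 * 0 = 0
z = 7


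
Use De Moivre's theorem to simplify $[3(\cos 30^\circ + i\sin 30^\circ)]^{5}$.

By De Moivre: z^n = r^n(cos(nθ) + i sin(nθ))
= 3^5(cos(5*30°) + i sin(5*30°))
= 243(cos 150° + i sin 150°)
= -243*sqrt(3)/2 + (243/2)i


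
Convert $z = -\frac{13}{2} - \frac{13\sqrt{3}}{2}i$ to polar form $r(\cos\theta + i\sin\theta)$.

r = |z| = sqrt(a^2 + b^2) = sqrt((-13/2)^2 + (-13*sqrt(3)/2)^2) = sqrt(169/4 + 507/4) = sqrt(169) = 13
θ = arctan(b/a) = arctan(-11.2583/-6.5) (quadrant-adjusted) = 240°
z = 13(cos 240° + i sin 240°)


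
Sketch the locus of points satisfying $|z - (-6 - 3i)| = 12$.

|z - z0| = r describes a circle centered at z0 with radius r
Here z0 = -6 - 3i and r = 12
Locus: Circle centered at (-6, -3) with radius 12


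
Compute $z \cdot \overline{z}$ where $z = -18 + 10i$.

z * conjugate(z) = |z|^2 = a^2 + b^2
= (-18)^2 + 10^2 = 424


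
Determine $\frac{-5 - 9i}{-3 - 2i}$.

Multiply numerator and denominator by conjugate (-3 + 2i):
= (-5 - 9i)(-3 + 2i) / ((-3)^2 + (-2)^2)
= (33 + 17i) / 13
= 33/13 + (17/13)i


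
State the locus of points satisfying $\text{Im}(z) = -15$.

Im(z) = y where z = x + yi; the equation y = -15 is satisfied by all points with that y-coordinate
Locus: Horizontal line y = -15


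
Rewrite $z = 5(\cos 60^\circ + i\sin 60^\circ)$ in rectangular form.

a = r cos θ = 5 * 1/2 = 5/2
b = r sin θ = 5 * sqrt(3)/2 = 5*sqrt(3)/2
z = 5/2 + (5*sqrt(3)/2)i


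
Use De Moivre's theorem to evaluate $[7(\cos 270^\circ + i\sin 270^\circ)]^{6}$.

By De Moivre: z^n = r^n(cos(nθ) + i sin(nθ))
= 7^6(cos(6*270°) + i sin(6*270°))
= 117649(cos 180° + i sin 180°)
= -117649


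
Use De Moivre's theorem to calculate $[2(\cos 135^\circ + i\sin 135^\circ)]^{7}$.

By De Moivre: z^n = r^n(cos(nθ) + i sin(nθ))
= 2^7(cos(7*135°) + i sin(7*135°))
= 128(cos 225° + i sin 225°)
= -64*sqrt(2) - 64*sqrt(2)i


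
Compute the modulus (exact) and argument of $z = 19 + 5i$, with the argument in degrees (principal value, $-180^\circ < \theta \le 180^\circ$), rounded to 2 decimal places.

|z| = sqrt(19^2 + 5^2) = sqrt(386)
arg(z) = arctan(b/a) = arctan(5/19) (quadrant-adjusted) = 14.74°


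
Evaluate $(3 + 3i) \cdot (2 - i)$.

(a1*a2 - b1*b2) + (a1*b2 + b1*a2)i
= (6 - (-3)) + (-3 + 6)i
= 9 + 3i


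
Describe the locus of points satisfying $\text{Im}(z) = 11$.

Im(z) = y where z = x + yi; the equation y = 11 is satisfied by all points with that y-coordinate
Locus: Horizontal line y = 11


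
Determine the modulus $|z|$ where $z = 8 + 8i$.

|z| = sqrt(a^2 + b^2) = sqrt(8^2 + 8^2) = sqrt(128) = sqrt(128)


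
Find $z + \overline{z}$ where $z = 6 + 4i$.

z + conjugate(z) = (a + bi) + (a - bi) = 2a
= 2 * 6 = 12


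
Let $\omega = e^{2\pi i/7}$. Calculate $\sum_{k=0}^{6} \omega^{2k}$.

Let ζ = ω^2 = e^(2πi·2/7). Since 7 ∤ 2, ζ ≠ 1.
Sum = Σ_{k=0}^{6} ζ^k = (ζ^7 - 1)/(ζ - 1) = (ω^{2·7} - 1)/(ζ - 1) = (1 - 1)/(ζ - 1) = 0


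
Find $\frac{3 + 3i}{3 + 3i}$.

Multiply numerator and denominator by conjugate (3 - 3i):
= (3 + 3i)(3 - 3i) / (3^2 + 3^2)
= (18) / 18
= 1


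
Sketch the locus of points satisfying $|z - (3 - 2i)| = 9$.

|z - z0| = r describes a circle centered at z0 with radius r
Here z0 = 3 - 2i and r = 9
Locus: Circle centered at (3, -2) with radius 9


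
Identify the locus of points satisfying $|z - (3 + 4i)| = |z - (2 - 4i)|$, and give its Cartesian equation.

|z - z1| = |z - z2| means z is equidistant from z1 and z2,
i.e. the perpendicular bisector of the segment from (3, 4) to (2, -4) (midpoint (5/2, 0)).
With z = x + yi, square both sides:
(x - 3)^2 + (y - 4)^2 = (x - 2)^2 + (y - (-4))^2
The x^2 and y^2 terms cancel: -2x + (-16)y = 20 - 25 = -5
Simplify: 2x + 16y = 5
Locus: Perpendicular bisector of the segment from (3, 4) to (2, -4): the line 2x + 16y = 5


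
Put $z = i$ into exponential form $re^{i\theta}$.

r = |z| = sqrt((0)^2 + (1)^2) = sqrt(0 + 1) = sqrt(1) = 1
a = 0 and b > 0, so z lies on the positive imaginary axis: θ = 90° = π/2
z = 1e^(i*π/2)


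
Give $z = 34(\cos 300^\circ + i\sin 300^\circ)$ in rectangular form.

a = r cos θ = 34 * 1/2 = 17
b = r sin θ = 34 * -sqrt(3)/2 = -17*sqrt(3)
z = 17 - 17*sqrt(3)i


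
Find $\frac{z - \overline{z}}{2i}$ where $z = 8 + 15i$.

z - conjugate(z) = 2bi
(z - conjugate(z))/(2i) = 2bi/(2i) = b = 15


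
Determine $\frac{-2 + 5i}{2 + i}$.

Multiply numerator and denominator by conjugate (2 - i):
= (-2 + 5i)(2 - i) / (2^2 + 1^2)
= (1 + 12i) / 5
= 1/5 + (12/5)i


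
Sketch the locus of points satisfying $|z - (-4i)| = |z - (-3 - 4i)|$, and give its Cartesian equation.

|z - z1| = |z - z2| means z is equidistant from z1 and z2,
i.e. the perpendicular bisector of the segment from (0, -4) to (-3, -4) (midpoint (-3/2, -4)).
With z = x + yi, square both sides:
(x - 0)^2 + (y - (-4))^2 = (x - (-3))^2 + (y - (-4))^2
The x^2 and y^2 terms cancel: -6x + 0y = 25 - 16 = 9
Simplify: x = -3/2
Locus: Perpendicular bisector of the segment from (0, -4) to (-3, -4): the line x = -3/2


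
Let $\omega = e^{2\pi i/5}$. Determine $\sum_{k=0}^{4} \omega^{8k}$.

Let ζ = ω^8 = e^(2πi·8/5). Since 5 ∤ 8, ζ ≠ 1.
Sum = Σ_{k=0}^{4} ζ^k = (ζ^5 - 1)/(ζ - 1) = (ω^{8·5} - 1)/(ζ - 1) = (1 - 1)/(ζ - 1) = 0


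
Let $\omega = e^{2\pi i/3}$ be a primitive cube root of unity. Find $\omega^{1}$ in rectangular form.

ω^1 = e^(2πi·1/3) = e^(i·2π/3)
= cos(2π/3) + i sin(2π/3)
= -1/2 + (sqrt(3)/2)i


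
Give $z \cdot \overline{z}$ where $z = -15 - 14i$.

z * conjugate(z) = |z|^2 = a^2 + b^2
= (-15)^2 + (-14)^2 = 421


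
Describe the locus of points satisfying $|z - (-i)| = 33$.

|z - z0| = r describes a circle centered at z0 with radius r
Here z0 = -i and r = 33
Locus: Circle centered at (0, -1) with radius 33


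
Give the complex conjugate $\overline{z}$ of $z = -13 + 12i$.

If z = a + bi, then conjugate(z) = a - bi
conjugate(-13 + 12i) = -13 - 12i


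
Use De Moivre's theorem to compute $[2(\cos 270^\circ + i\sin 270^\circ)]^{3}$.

By De Moivre: z^n = r^n(cos(nθ) + i sin(nθ))
= 2^3(cos(3*270°) + i sin(3*270°))
= 8(cos 90° + i sin 90°)
= 8i


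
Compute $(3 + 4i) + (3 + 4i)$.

(3 + 3) + (4 + 4)i = 6 + 8i


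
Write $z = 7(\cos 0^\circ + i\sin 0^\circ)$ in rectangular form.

a = r cos θ = 7 * 1 = 7
b = r sin θ = 7 * 0 = 0
z = 7


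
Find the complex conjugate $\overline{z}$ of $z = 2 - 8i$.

If z = a + bi, then conjugate(z) = a - bi
conjugate(2 - 8i) = 2 + 8i


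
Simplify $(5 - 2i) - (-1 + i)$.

(5 - (-1)) + (-2 - 1)i = 6 - 3i


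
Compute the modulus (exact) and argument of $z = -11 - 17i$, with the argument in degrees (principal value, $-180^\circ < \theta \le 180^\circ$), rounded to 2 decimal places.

|z| = sqrt((-11)^2 + (-17)^2) = sqrt(410)
arg(z) = arctan(b/a) = arctan(-17/-11) (quadrant-adjusted) = -122.91°


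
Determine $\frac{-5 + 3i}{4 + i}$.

Multiply numerator and denominator by conjugate (4 - i):
= (-5 + 3i)(4 - i) / (4^2 + 1^2)
= (-17 + 17i) / 17
= -1 + i


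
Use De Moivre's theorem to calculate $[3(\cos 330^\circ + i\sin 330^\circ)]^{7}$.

By De Moivre: z^n = r^n(cos(nθ) + i sin(nθ))
= 3^7(cos(7*330°) + i sin(7*330°))
= 2187(cos 150° + i sin 150°)
= -2187*sqrt(3)/2 + (2187/2)i


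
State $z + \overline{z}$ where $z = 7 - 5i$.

z + conjugate(z) = (a + bi) + (a - bi) = 2a
= 2 * 7 = 14


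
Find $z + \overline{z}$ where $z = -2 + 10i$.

z + conjugate(z) = (a + bi) + (a - bi) = 2a
= 2 * (-2) = -4


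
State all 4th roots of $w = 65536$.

|w| = 65536, arg(w) = 0°
Root modulus = 65536^(1/4) = 16
Root arguments: θ_k = (0° + 360°k)/4 for k = 0, 1, ..., 3
Roots: 16, 16i, -16, -16i


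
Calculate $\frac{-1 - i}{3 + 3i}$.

Multiply numerator and denominator by conjugate (3 - 3i):
= (-1 - i)(3 - 3i) / (3^2 + 3^2)
= (-6) / 18
Divide through by 6: (-1) / 3
= -1/3


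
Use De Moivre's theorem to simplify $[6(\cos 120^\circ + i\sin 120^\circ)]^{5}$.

By De Moivre: z^n = r^n(cos(nθ) + i sin(nθ))
= 6^5(cos(5*120°) + i sin(5*120°))
= 7776(cos 240° + i sin 240°)
= -3888 - 3888*sqrt(3)i


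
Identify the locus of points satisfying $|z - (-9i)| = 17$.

|z - z0| = r describes a circle centered at z0 with radius r
Here z0 = -9i and r = 17
Locus: Circle centered at (0, -9) with radius 17


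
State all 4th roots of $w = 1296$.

|w| = 1296, arg(w) = 0°
Root modulus = 1296^(1/4) = 6
Root arguments: θ_k = (0° + 360°k)/4 for k = 0, 1, ..., 3
Roots: 6, 6i, -6, -6i


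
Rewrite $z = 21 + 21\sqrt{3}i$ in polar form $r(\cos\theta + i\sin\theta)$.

r = |z| = sqrt(a^2 + b^2) = sqrt((21)^2 + (21*sqrt(3))^2) = sqrt(441 + 1323) = sqrt(1764) = 42
θ = arctan(b/a) = arctan(36.3731/21) (quadrant-adjusted) = 60°
z = 42(cos 60° + i sin 60°)


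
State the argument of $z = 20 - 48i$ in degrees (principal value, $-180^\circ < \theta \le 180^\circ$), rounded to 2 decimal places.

θ = arctan(b/a) = arctan(-48/20) (quadrant-adjusted) = -67.38°


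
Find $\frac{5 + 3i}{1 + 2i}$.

Multiply numerator and denominator by conjugate (1 - 2i):
= (5 + 3i)(1 - 2i) / (1^2 + 2^2)
= (11 - 7i) / 5
= 11/5 - (7/5)i


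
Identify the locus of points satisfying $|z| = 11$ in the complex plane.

|z| = 11 means sqrt(x^2 + y^2) = 11
This is a circle of radius 11 centered at the origin


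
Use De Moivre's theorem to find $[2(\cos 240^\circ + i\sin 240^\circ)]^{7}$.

By De Moivre: z^n = r^n(cos(nθ) + i sin(nθ))
= 2^7(cos(7*240°) + i sin(7*240°))
= 128(cos 240° + i sin 240°)
= -64 - 64*sqrt(3)i


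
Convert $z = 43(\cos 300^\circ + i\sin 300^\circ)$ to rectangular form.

a = r cos θ = 43 * 1/2 = 43/2
b = r sin θ = 43 * -sqrt(3)/2 = -43*sqrt(3)/2
z = 43/2 - (43*sqrt(3)/2)i


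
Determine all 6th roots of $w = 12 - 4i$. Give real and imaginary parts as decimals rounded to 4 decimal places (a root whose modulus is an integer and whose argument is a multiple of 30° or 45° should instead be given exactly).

|w| = sqrt(160) ≈ 12.649111, arg(w) ≈ 341.565051°
Root modulus = sqrt(160)^(1/6) ≈ 1.526429
Root arguments: θ_k = (arg(w) + 360°k)/6 for k = 0, 1, ..., 5
Compute each root as (root modulus)(cos θ_k + i sin θ_k) using full-precision intermediates, then round to 4 decimal places.
Roots: 0.8330 + 1.2791i, -0.6913 + 1.3609i, -1.5242 + 0.0818i, -0.8330 - 1.2791i, 0.6913 - 1.3609i, 1.5242 - 0.0818i


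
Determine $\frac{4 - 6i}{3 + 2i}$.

Multiply numerator and denominator by conjugate (3 - 2i):
= (4 - 6i)(3 - 2i) / (3^2 + 2^2)
= (-26i) / 13
= -2i


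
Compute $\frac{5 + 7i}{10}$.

Divisor is real, so divide each part by 10:
= 1/2 + (7/10)i


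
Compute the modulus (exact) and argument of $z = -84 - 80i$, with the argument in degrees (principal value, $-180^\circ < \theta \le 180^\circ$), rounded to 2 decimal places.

|z| = sqrt((-84)^2 + (-80)^2) = 116
arg(z) = arctan(b/a) = arctan(-80/-84) (quadrant-adjusted) = -136.40°


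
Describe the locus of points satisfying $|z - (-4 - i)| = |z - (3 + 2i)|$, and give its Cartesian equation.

|z - z1| = |z - z2| means z is equidistant from z1 and z2,
i.e. the perpendicular bisector of the segment from (-4, -1) to (3, 2) (midpoint (-1/2, 1/2)).
With z = x + yi, square both sides:
(x - (-4))^2 + (y - (-1))^2 = (x - 3)^2 + (y - 2)^2
The x^2 and y^2 terms cancel: 14x + 6y = 13 - 17 = -4
Simplify: 7x + 3y = -2
Locus: Perpendicular bisector of the segment from (-4, -1) to (3, 2): the line 7x + 3y = -2


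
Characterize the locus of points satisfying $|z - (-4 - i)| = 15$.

|z - z0| = r describes a circle centered at z0 with radius r
Here z0 = -4 - i and r = 15
Locus: Circle centered at (-4, -1) with radius 15


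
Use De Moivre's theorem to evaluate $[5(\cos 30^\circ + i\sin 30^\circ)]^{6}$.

By De Moivre: z^n = r^n(cos(nθ) + i sin(nθ))
= 5^6(cos(6*30°) + i sin(6*30°))
= 15625(cos 180° + i sin 180°)
= -15625


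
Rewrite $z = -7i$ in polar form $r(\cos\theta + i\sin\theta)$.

r = |z| = sqrt(a^2 + b^2) = sqrt((0)^2 + (-7)^2) = sqrt(0 + 49) = sqrt(49) = 7
a = 0 and b < 0, so z lies on the negative imaginary axis: θ = 270°
z = 7(cos 270° + i sin 270°)


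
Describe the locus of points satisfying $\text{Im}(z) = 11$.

Im(z) = y where z = x + yi; the equation y = 11 is satisfied by all points with that y-coordinate
Locus: Horizontal line y = 11


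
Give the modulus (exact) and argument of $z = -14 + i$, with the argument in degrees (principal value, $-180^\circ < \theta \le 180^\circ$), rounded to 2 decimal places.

|z| = sqrt((-14)^2 + 1^2) = sqrt(197)
arg(z) = arctan(b/a) = arctan(1/-14) (quadrant-adjusted) = 175.91°


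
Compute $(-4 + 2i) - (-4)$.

(-4 - (-4)) + (2 - 0)i = 2i


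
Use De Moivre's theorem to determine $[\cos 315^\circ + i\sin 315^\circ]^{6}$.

By De Moivre: z^n = r^n(cos(nθ) + i sin(nθ))
= 1^6(cos(6*315°) + i sin(6*315°))
= 1(cos 90° + i sin 90°)
= i


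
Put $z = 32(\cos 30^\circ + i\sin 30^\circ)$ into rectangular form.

a = r cos θ = 32 * sqrt(3)/2 = 16*sqrt(3)
b = r sin θ = 32 * 1/2 = 16
z = 16*sqrt(3) + 16i


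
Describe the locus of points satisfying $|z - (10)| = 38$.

|z - z0| = r describes a circle centered at z0 with radius r
Here z0 = 10 and r = 38
Locus: Circle centered at (10, 0) with radius 38


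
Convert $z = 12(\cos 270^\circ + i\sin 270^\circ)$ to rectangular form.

a = r cos θ = 12 * 0 = 0
b = r sin θ = 12 * -1 = -12
z = -12i


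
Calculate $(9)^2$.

(a + bi)^2 = a^2 - b^2 + 2abi
= 9^2 - 0^2 + 2*9*0i
= 81


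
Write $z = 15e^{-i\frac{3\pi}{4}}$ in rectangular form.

a = r cos θ = 15 * -sqrt(2)/2 = -15*sqrt(2)/2
b = r sin θ = 15 * -sqrt(2)/2 = -15*sqrt(2)/2
z = -15*sqrt(2)/2 - (15*sqrt(2)/2)i


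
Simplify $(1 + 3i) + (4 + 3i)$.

(1 + 4) + (3 + 3)i = 5 + 6i


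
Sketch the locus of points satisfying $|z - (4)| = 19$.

|z - z0| = r describes a circle centered at z0 with radius r
Here z0 = 4 and r = 19
Locus: Circle centered at (4, 0) with radius 19


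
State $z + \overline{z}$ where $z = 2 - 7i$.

z + conjugate(z) = (a + bi) + (a - bi) = 2a
= 2 * 2 = 4


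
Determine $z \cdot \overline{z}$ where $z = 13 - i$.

z * conjugate(z) = |z|^2 = a^2 + b^2
= 13^2 + (-1)^2 = 170


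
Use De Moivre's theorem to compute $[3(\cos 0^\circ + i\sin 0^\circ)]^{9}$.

By De Moivre: z^n = r^n(cos(nθ) + i sin(nθ))
= 3^9(cos(9*0°) + i sin(9*0°))
= 19683(cos 0° + i sin 0°)
= 19683


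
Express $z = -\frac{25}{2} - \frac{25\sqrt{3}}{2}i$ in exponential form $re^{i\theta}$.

r = |z| = sqrt((-25/2)^2 + (-25*sqrt(3)/2)^2) = sqrt(625/4 + 1875/4) = sqrt(625) = 25
θ = arctan(b/a) = arctan(-21.6506/-12.5) (quadrant-adjusted) = -120° = -2π/3
z = 25e^(-i*2π/3)


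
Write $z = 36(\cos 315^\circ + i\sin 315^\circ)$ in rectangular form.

a = r cos θ = 36 * sqrt(2)/2 = 18*sqrt(2)
b = r sin θ = 36 * -sqrt(2)/2 = -18*sqrt(2)
z = 18*sqrt(2) - 18*sqrt(2)i


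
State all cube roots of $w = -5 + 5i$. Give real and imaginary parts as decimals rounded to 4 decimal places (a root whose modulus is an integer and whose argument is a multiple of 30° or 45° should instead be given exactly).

|w| = sqrt(50) ≈ 7.071068, arg(w) = 135°
Root modulus = sqrt(50)^(1/3) ≈ 1.919383
Root arguments: θ_k = (135° + 360°k)/3 for k = 0, 1, ..., 2
Compute each root as (root modulus)(cos θ_k + i sin θ_k) using full-precision intermediates, then round to 4 decimal places.
Roots: 1.3572 + 1.3572i, -1.8540 + 0.4968i, 0.4968 - 1.8540i
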